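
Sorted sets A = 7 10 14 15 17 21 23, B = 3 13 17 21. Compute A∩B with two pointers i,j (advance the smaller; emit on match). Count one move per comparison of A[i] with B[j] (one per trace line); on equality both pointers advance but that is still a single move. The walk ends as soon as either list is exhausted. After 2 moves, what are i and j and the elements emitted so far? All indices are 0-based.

i=0 j=0: 7>3, j++
i=0 j=1: 7<13, i++

i=1, j=1, emitted=[]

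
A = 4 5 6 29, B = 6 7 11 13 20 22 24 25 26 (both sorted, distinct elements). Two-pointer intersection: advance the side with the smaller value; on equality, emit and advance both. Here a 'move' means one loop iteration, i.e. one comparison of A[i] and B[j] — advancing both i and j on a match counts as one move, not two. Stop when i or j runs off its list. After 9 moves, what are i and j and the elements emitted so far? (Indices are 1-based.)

i=4, j=8, emitted=[6]

[i=1,j=1] 4<6 → i++
[i=2,j=1] 5<6 → i++
[i=3,j=1] 6==6 emit → i++,j++
[i=4,j=2] 29>7 → j++
[i=4,j=3] 29>11 → j++
[i=4,j=4] 29>13 → j++
[i=4,j=5] 29>20 → j++
[i=4,j=6] 29>22 → j++
[i=4,j=7] 29>24 → j++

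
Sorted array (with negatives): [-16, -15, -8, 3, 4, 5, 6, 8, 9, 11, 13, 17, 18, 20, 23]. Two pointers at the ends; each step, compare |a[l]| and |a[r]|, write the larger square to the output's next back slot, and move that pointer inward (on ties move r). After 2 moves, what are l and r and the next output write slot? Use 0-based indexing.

l=0 r=14: |-16|<=|23| out[14]=529, r--
l=0 r=13: |-16|<=|20| out[13]=400, r--

l=0, r=12, next write slot=12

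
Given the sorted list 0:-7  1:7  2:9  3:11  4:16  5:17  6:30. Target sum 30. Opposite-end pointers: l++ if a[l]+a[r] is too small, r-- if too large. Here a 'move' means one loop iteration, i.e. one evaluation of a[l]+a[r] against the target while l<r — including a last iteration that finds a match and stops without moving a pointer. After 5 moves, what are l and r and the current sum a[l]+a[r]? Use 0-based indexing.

l=4, r=5, sum=33

l=0 r=6: -7+30=23 <30, l++
l=1 r=6: 7+30=37 >30, r--
l=1 r=5: 7+17=24 <30, l++
l=2 r=5: 9+17=26 <30, l++
l=3 r=5: 11+17=28 <30, l++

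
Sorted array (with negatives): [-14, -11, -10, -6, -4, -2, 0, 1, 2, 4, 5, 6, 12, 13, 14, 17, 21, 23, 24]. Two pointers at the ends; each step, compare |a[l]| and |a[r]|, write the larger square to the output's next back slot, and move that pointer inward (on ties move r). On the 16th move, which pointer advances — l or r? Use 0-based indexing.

[0,18] |-14|<=|24| out[18]=576 → r--
[0,17] |-14|<=|23| out[17]=529 → r--
[0,16] |-14|<=|21| out[16]=441 → r--
[0,15] |-14|<=|17| out[15]=289 → r--
[0,14] |-14|<=|14| out[14]=196 → r--
[0,13] |-14|>|13| out[13]=196 → l++
[1,13] |-11|<=|13| out[12]=169 → r--
[1,12] |-11|<=|12| out[11]=144 → r--
[1,11] |-11|>|6| out[10]=121 → l++
[2,11] |-10|>|6| out[9]=100 → l++
[3,11] |-6|<=|6| out[8]=36 → r--
[3,10] |-6|>|5| out[7]=36 → l++
[4,10] |-4|<=|5| out[6]=25 → r--
[4,9] |-4|<=|4| out[5]=16 → r--
[4,8] |-4|>|2| out[4]=16 → l++
[5,8] |-2|<=|2| out[3]=4 → r--

r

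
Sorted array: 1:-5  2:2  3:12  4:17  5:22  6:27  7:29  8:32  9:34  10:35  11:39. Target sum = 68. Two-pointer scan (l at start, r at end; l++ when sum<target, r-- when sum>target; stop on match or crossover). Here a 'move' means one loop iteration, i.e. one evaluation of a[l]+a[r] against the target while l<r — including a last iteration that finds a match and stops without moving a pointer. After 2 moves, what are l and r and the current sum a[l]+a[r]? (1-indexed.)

l=3, r=11, sum=51

[1,11] -5+39=34 <68 → l++
[2,11] 2+39=41 <68 → l++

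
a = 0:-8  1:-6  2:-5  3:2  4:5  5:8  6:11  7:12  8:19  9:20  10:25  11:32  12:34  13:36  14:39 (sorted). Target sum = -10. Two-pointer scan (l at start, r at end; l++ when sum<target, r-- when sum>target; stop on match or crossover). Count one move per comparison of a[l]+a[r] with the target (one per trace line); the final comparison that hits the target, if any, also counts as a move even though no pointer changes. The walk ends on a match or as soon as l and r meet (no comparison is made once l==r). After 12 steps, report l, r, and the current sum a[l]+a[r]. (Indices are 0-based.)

[0,14] -8+39=31 >-10 → r--
[0,13] -8+36=28 >-10 → r--
[0,12] -8+34=26 >-10 → r--
[0,11] -8+32=24 >-10 → r--
[0,10] -8+25=17 >-10 → r--
[0,9] -8+20=12 >-10 → r--
[0,8] -8+19=11 >-10 → r--
[0,7] -8+12=4 >-10 → r--
[0,6] -8+11=3 >-10 → r--
[0,5] -8+8=0 >-10 → r--
[0,4] -8+5=-3 >-10 → r--
[0,3] -8+2=-6 >-10 → r--

l=0, r=2, sum=-13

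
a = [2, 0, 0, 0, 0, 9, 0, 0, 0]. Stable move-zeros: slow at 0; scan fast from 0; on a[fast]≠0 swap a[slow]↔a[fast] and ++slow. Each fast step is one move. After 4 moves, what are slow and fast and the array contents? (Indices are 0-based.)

slow=1, fast=4, a=[2, 0, 0, 0, 0, 9, 0, 0, 0]

(s=0,f=0) a[fast]=2≠0 swap→a[0]=2 → slow++,fast++
(s=1,f=1) a[fast]=0 → fast++
(s=1,f=2) a[fast]=0 → fast++
(s=1,f=3) a[fast]=0 → fast++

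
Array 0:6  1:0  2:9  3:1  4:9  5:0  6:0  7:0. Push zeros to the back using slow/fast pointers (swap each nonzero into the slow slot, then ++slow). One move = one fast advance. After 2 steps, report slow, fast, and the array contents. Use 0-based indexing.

slow=1, fast=2, a=[6, 0, 9, 1, 9, 0, 0, 0]

(s=0,f=0) a[fast]=6≠0 swap→a[0]=6 → slow++,fast++
(s=1,f=1) a[fast]=0 → fast++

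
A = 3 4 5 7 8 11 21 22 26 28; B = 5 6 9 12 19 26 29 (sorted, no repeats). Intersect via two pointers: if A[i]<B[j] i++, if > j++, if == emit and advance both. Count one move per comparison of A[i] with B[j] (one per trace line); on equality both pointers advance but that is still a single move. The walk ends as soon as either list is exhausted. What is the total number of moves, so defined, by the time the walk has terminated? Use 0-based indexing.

14 moves

i=0 j=0: 3<5, i++
i=1 j=0: 4<5, i++
i=2 j=0: 5==5 emit, i++,j++
i=3 j=1: 7>6, j++
i=3 j=2: 7<9, i++
i=4 j=2: 8<9, i++
i=5 j=2: 11>9, j++
i=5 j=3: 11<12, i++
i=6 j=3: 21>12, j++
i=6 j=4: 21>19, j++
i=6 j=5: 21<26, i++
i=7 j=5: 22<26, i++
i=8 j=5: 26==26 emit, i++,j++
i=9 j=6: 28<29, i++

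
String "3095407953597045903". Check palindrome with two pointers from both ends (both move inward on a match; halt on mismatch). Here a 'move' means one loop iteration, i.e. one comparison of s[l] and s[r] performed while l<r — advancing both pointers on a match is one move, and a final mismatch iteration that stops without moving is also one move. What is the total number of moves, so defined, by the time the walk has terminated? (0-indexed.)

9 moves

l=0 r=18: '3'=='3', l++,r--
l=1 r=17: '0'=='0', l++,r--
l=2 r=16: '9'=='9', l++,r--
l=3 r=15: '5'=='5', l++,r--
l=4 r=14: '4'=='4', l++,r--
l=5 r=13: '0'=='0', l++,r--
l=6 r=12: '7'=='7', l++,r--
l=7 r=11: '9'=='9', l++,r--
l=8 r=10: '5'=='5', l++,r--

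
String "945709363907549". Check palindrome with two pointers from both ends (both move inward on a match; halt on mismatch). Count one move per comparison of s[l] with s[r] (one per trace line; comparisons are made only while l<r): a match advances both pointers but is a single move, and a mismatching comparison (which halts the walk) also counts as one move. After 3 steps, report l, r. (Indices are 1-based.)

l=1 r=15: '9'=='9', l++,r--
l=2 r=14: '4'=='4', l++,r--
l=3 r=13: '5'=='5', l++,r--

l=4, r=12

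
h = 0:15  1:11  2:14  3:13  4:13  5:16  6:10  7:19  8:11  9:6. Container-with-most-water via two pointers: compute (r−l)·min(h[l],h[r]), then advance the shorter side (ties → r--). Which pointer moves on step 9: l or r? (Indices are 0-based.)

l

[0,9] min(15,6)*9=54 best=54 * → r--
[0,8] min(15,11)*8=88 best=88 * → r--
[0,7] min(15,19)*7=105 best=105 * → l++
[1,7] min(11,19)*6=66 best=105 → l++
[2,7] min(14,19)*5=70 best=105 → l++
[3,7] min(13,19)*4=52 best=105 → l++
[4,7] min(13,19)*3=39 best=105 → l++
[5,7] min(16,19)*2=32 best=105 → l++
[6,7] min(10,19)*1=10 best=105 → l++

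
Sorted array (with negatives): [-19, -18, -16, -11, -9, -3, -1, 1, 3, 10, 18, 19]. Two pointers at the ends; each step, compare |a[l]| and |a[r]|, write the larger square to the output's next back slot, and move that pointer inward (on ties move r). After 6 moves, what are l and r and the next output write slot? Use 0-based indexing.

l=0 r=11: |-19|<=|19| out[11]=361, r--
l=0 r=10: |-19|>|18| out[10]=361, l++
l=1 r=10: |-18|<=|18| out[9]=324, r--
l=1 r=9: |-18|>|10| out[8]=324, l++
l=2 r=9: |-16|>|10| out[7]=256, l++
l=3 r=9: |-11|>|10| out[6]=121, l++

l=4, r=9, next write slot=5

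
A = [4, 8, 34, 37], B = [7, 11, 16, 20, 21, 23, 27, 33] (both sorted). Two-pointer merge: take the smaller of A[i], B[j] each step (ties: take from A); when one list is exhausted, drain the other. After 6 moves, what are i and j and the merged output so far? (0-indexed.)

i=2, j=4, merged so far=[4, 7, 8, 11, 16, 20]

[i=0,j=0] A[i]=4<=B[j]=7 take 4 → i++
[i=1,j=0] A[i]=8>B[j]=7 take 7 → j++
[i=1,j=1] A[i]=8<=B[j]=11 take 8 → i++
[i=2,j=1] A[i]=34>B[j]=11 take 11 → j++
[i=2,j=2] A[i]=34>B[j]=16 take 16 → j++
[i=2,j=3] A[i]=34>B[j]=20 take 20 → j++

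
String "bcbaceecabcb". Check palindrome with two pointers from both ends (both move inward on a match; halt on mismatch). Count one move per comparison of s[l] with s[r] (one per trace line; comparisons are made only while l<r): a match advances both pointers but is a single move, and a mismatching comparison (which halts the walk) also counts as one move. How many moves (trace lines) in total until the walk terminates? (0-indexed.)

l=0 r=11: 'b'=='b', l++,r--
l=1 r=10: 'c'=='c', l++,r--
l=2 r=9: 'b'=='b', l++,r--
l=3 r=8: 'a'=='a', l++,r--
l=4 r=7: 'c'=='c', l++,r--
l=5 r=6: 'e'=='e', l++,r--

6 moves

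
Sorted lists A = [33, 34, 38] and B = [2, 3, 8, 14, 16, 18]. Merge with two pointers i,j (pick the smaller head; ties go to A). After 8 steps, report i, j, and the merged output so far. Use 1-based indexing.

i=3, j=7, merged so far=[2, 3, 8, 14, 16, 18, 33, 34]

i=1 j=1: A[i]=33>B[j]=2 take 2, j++
i=1 j=2: A[i]=33>B[j]=3 take 3, j++
i=1 j=3: A[i]=33>B[j]=8 take 8, j++
i=1 j=4: A[i]=33>B[j]=14 take 14, j++
i=1 j=5: A[i]=33>B[j]=16 take 16, j++
i=1 j=6: A[i]=33>B[j]=18 take 18, j++
i=1 j=7: B done, take A[i]=33, i++
i=2 j=7: B done, take A[i]=34, i++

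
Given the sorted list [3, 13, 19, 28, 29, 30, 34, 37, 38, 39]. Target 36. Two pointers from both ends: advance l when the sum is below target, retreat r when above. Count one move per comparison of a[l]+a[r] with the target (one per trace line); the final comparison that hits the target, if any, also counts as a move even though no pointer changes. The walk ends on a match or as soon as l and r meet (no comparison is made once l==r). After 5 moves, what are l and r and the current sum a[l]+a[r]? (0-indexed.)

l=0 r=9: 3+39=42 >36, r--
l=0 r=8: 3+38=41 >36, r--
l=0 r=7: 3+37=40 >36, r--
l=0 r=6: 3+34=37 >36, r--
l=0 r=5: 3+30=33 <36, l++

l=1, r=5, sum=43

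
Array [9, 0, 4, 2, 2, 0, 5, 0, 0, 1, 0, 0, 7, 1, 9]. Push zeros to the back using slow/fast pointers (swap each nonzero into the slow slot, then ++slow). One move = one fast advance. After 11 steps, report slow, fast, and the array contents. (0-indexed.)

slow=6, fast=11, a=[9, 4, 2, 2, 5, 1, 0, 0, 0, 0, 0, 0, 7, 1, 9]

slow=0 fast=0: a[fast]=9≠0 swap→a[0]=9, slow++,fast++
slow=1 fast=1: a[fast]=0, fast++
slow=1 fast=2: a[fast]=4≠0 swap→a[1]=4, slow++,fast++
slow=2 fast=3: a[fast]=2≠0 swap→a[2]=2, slow++,fast++
slow=3 fast=4: a[fast]=2≠0 swap→a[3]=2, slow++,fast++
slow=4 fast=5: a[fast]=0, fast++
slow=4 fast=6: a[fast]=5≠0 swap→a[4]=5, slow++,fast++
slow=5 fast=7: a[fast]=0, fast++
slow=5 fast=8: a[fast]=0, fast++
slow=5 fast=9: a[fast]=1≠0 swap→a[5]=1, slow++,fast++
slow=6 fast=10: a[fast]=0, fast++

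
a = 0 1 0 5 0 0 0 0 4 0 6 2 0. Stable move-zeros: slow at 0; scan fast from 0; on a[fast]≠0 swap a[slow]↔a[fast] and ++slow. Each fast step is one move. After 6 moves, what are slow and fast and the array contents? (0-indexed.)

slow=0 fast=0: a[fast]=0, fast++
slow=0 fast=1: a[fast]=1≠0 swap→a[0]=1, slow++,fast++
slow=1 fast=2: a[fast]=0, fast++
slow=1 fast=3: a[fast]=5≠0 swap→a[1]=5, slow++,fast++
slow=2 fast=4: a[fast]=0, fast++
slow=2 fast=5: a[fast]=0, fast++

slow=2, fast=6, a=[1, 5, 0, 0, 0, 0, 0, 0, 4, 0, 6, 2, 0]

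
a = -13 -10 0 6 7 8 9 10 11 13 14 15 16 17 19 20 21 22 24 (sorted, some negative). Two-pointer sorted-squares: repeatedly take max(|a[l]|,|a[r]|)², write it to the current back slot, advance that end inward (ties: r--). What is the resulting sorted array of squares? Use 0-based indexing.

[0, 36, 49, 64, 81, 100, 100, 121, 169, 169, 196, 225, 256, 289, 361, 400, 441, 484, 576]

l=0 r=18: |-13|<=|24| out[18]=576, r--
l=0 r=17: |-13|<=|22| out[17]=484, r--
l=0 r=16: |-13|<=|21| out[16]=441, r--
l=0 r=15: |-13|<=|20| out[15]=400, r--
l=0 r=14: |-13|<=|19| out[14]=361, r--
l=0 r=13: |-13|<=|17| out[13]=289, r--
l=0 r=12: |-13|<=|16| out[12]=256, r--
l=0 r=11: |-13|<=|15| out[11]=225, r--
l=0 r=10: |-13|<=|14| out[10]=196, r--
l=0 r=9: |-13|<=|13| out[9]=169, r--
l=0 r=8: |-13|>|11| out[8]=169, l++
l=1 r=8: |-10|<=|11| out[7]=121, r--
l=1 r=7: |-10|<=|10| out[6]=100, r--
l=1 r=6: |-10|>|9| out[5]=100, l++
l=2 r=6: |0|<=|9| out[4]=81, r--
l=2 r=5: |0|<=|8| out[3]=64, r--
l=2 r=4: |0|<=|7| out[2]=49, r--
l=2 r=3: |0|<=|6| out[1]=36, r--
l=2 r=2: |0|<=|0| out[0]=0, r--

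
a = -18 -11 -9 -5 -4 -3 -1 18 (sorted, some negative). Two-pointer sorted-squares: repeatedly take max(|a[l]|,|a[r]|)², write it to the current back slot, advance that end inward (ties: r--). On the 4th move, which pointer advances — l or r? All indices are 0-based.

l=0 r=7: |-18|<=|18| out[7]=324, r--
l=0 r=6: |-18|>|-1| out[6]=324, l++
l=1 r=6: |-11|>|-1| out[5]=121, l++
l=2 r=6: |-9|>|-1| out[4]=81, l++

l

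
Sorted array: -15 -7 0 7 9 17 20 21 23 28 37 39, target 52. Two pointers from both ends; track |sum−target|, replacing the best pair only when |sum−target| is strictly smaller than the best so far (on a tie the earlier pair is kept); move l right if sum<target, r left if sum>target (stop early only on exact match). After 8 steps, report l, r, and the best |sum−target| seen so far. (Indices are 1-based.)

l=7, r=10, best |Δ|=2

[1,12] -15+39=24 d=28 * → l++
[2,12] -7+39=32 d=20 * → l++
[3,12] 0+39=39 d=13 * → l++
[4,12] 7+39=46 d=6 * → l++
[5,12] 9+39=48 d=4 * → l++
[6,12] 17+39=56 d=4 → r--
[6,11] 17+37=54 d=2 * → r--
[6,10] 17+28=45 d=7 → l++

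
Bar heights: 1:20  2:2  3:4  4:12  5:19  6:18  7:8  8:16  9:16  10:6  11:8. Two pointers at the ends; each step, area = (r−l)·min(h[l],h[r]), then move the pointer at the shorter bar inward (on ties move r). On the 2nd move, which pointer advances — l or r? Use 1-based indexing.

[1,11] min(20,8)*10=80 best=80 * → r--
[1,10] min(20,6)*9=54 best=80 → r--

r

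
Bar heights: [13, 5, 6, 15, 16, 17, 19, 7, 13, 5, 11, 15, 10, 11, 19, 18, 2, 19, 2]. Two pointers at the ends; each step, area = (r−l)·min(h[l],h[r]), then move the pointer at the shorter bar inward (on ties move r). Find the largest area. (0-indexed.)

[0,18] min(13,2)*18=36 best=36 * → r--
[0,17] min(13,19)*17=221 best=221 * → l++
[1,17] min(5,19)*16=80 best=221 → l++
[2,17] min(6,19)*15=90 best=221 → l++
[3,17] min(15,19)*14=210 best=221 → l++
[4,17] min(16,19)*13=208 best=221 → l++
[5,17] min(17,19)*12=204 best=221 → l++
[6,17] min(19,19)*11=209 best=221 → r--
[6,16] min(19,2)*10=20 best=221 → r--
[6,15] min(19,18)*9=162 best=221 → r--
[6,14] min(19,19)*8=152 best=221 → r--
[6,13] min(19,11)*7=77 best=221 → r--
[6,12] min(19,10)*6=60 best=221 → r--
[6,11] min(19,15)*5=75 best=221 → r--
[6,10] min(19,11)*4=44 best=221 → r--
[6,9] min(19,5)*3=15 best=221 → r--
[6,8] min(19,13)*2=26 best=221 → r--
[6,7] min(19,7)*1=7 best=221 → r--

max area = 221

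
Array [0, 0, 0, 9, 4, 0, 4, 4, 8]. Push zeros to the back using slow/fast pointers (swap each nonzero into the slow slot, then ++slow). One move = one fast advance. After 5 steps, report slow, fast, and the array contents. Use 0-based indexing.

slow=2, fast=5, a=[9, 4, 0, 0, 0, 0, 4, 4, 8]

slow=0 fast=0: a[fast]=0, fast++
slow=0 fast=1: a[fast]=0, fast++
slow=0 fast=2: a[fast]=0, fast++
slow=0 fast=3: a[fast]=9≠0 swap→a[0]=9, slow++,fast++
slow=1 fast=4: a[fast]=4≠0 swap→a[1]=4, slow++,fast++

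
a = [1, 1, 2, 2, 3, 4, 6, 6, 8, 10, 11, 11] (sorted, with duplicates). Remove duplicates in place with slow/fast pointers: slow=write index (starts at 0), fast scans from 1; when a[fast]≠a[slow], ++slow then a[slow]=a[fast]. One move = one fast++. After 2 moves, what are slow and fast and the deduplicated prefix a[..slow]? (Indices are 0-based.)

(s=0,f=1) a[fast]=1=a[slow] dup → fast++
(s=0,f=2) a[fast]=2≠a[slow]=1 write a[1]=2 → slow++,fast++

slow=1, fast=3, prefix=[1, 2]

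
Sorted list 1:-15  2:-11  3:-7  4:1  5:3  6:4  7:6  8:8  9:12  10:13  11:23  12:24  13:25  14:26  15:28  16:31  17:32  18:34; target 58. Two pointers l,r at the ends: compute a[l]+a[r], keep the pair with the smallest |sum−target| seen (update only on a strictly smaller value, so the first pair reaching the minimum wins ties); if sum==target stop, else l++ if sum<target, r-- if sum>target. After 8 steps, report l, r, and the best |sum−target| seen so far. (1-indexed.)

[1,18] -15+34=19 d=39 * → l++
[2,18] -11+34=23 d=35 * → l++
[3,18] -7+34=27 d=31 * → l++
[4,18] 1+34=35 d=23 * → l++
[5,18] 3+34=37 d=21 * → l++
[6,18] 4+34=38 d=20 * → l++
[7,18] 6+34=40 d=18 * → l++
[8,18] 8+34=42 d=16 * → l++

l=9, r=18, best |Δ|=16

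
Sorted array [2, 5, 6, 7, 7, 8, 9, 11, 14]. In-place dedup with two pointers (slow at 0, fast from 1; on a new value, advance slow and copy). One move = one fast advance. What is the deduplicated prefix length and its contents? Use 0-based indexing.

(s=0,f=1) a[fast]=5≠a[slow]=2 write a[1]=5 → slow++,fast++
(s=1,f=2) a[fast]=6≠a[slow]=5 write a[2]=6 → slow++,fast++
(s=2,f=3) a[fast]=7≠a[slow]=6 write a[3]=7 → slow++,fast++
(s=3,f=4) a[fast]=7=a[slow] dup → fast++
(s=3,f=5) a[fast]=8≠a[slow]=7 write a[4]=8 → slow++,fast++
(s=4,f=6) a[fast]=9≠a[slow]=8 write a[5]=9 → slow++,fast++
(s=5,f=7) a[fast]=11≠a[slow]=9 write a[6]=11 → slow++,fast++
(s=6,f=8) a[fast]=14≠a[slow]=11 write a[7]=14 → slow++,fast++

length 8; prefix = [2, 5, 6, 7, 8, 9, 11, 14]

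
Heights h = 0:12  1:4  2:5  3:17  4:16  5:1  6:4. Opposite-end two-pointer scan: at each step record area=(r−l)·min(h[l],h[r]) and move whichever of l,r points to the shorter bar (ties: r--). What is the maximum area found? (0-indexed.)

l=0 r=6: min(12,4)*6=24 best=24 *, r--
l=0 r=5: min(12,1)*5=5 best=24, r--
l=0 r=4: min(12,16)*4=48 best=48 *, l++
l=1 r=4: min(4,16)*3=12 best=48, l++
l=2 r=4: min(5,16)*2=10 best=48, l++
l=3 r=4: min(17,16)*1=16 best=48, r--

max area = 48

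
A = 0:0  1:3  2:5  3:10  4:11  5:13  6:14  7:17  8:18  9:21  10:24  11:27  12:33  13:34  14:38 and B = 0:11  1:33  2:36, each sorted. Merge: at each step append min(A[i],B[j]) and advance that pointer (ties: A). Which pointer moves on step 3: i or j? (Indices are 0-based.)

[i=0,j=0] A[i]=0<=B[j]=11 take 0 → i++
[i=1,j=0] A[i]=3<=B[j]=11 take 3 → i++
[i=2,j=0] A[i]=5<=B[j]=11 take 5 → i++

i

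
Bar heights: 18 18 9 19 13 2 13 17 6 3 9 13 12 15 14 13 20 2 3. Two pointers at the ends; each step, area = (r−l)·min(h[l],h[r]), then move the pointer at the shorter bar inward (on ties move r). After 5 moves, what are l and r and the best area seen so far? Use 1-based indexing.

[1,19] min(18,3)*18=54 best=54 * → r--
[1,18] min(18,2)*17=34 best=54 → r--
[1,17] min(18,20)*16=288 best=288 * → l++
[2,17] min(18,20)*15=270 best=288 → l++
[3,17] min(9,20)*14=126 best=288 → l++

l=4, r=17, best area=288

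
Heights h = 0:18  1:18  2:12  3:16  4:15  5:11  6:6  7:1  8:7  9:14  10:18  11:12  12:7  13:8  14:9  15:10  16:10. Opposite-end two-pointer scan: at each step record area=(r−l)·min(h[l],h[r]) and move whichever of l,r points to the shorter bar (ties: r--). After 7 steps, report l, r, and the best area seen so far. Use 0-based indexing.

l=0, r=9, best area=180

l=0 r=16: min(18,10)*16=160 best=160 *, r--
l=0 r=15: min(18,10)*15=150 best=160, r--
l=0 r=14: min(18,9)*14=126 best=160, r--
l=0 r=13: min(18,8)*13=104 best=160, r--
l=0 r=12: min(18,7)*12=84 best=160, r--
l=0 r=11: min(18,12)*11=132 best=160, r--
l=0 r=10: min(18,18)*10=180 best=180 *, r--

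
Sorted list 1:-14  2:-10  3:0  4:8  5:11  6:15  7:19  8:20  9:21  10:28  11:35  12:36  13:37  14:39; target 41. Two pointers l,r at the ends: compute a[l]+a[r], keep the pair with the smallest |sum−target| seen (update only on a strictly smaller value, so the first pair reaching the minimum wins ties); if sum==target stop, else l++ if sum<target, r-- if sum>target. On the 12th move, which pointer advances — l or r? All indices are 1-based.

l

l=1 r=14: -14+39=25 d=16 *, l++
l=2 r=14: -10+39=29 d=12 *, l++
l=3 r=14: 0+39=39 d=2 *, l++
l=4 r=14: 8+39=47 d=6, r--
l=4 r=13: 8+37=45 d=4, r--
l=4 r=12: 8+36=44 d=3, r--
l=4 r=11: 8+35=43 d=2, r--
l=4 r=10: 8+28=36 d=5, l++
l=5 r=10: 11+28=39 d=2, l++
l=6 r=10: 15+28=43 d=2, r--
l=6 r=9: 15+21=36 d=5, l++
l=7 r=9: 19+21=40 d=1 *, l++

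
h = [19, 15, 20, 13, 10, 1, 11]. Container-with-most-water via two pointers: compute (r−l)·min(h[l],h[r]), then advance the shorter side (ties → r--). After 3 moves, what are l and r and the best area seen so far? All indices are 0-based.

[0,6] min(19,11)*6=66 best=66 * → r--
[0,5] min(19,1)*5=5 best=66 → r--
[0,4] min(19,10)*4=40 best=66 → r--

l=0, r=3, best area=66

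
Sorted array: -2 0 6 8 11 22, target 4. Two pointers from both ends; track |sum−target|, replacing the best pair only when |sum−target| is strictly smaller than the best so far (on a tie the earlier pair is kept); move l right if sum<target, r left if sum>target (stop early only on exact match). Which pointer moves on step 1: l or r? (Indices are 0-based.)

r

[0,5] -2+22=20 d=16 * → r--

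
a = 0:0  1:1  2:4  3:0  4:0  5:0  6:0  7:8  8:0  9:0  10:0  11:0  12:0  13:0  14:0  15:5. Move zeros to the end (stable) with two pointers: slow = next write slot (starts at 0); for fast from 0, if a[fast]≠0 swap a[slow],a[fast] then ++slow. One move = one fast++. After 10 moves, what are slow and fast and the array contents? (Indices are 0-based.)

slow=3, fast=10, a=[1, 4, 8, 0, 0, 0, 0, 0, 0, 0, 0, 0, 0, 0, 0, 5]

(s=0,f=0) a[fast]=0 → fast++
(s=0,f=1) a[fast]=1≠0 swap→a[0]=1 → slow++,fast++
(s=1,f=2) a[fast]=4≠0 swap→a[1]=4 → slow++,fast++
(s=2,f=3) a[fast]=0 → fast++
(s=2,f=4) a[fast]=0 → fast++
(s=2,f=5) a[fast]=0 → fast++
(s=2,f=6) a[fast]=0 → fast++
(s=2,f=7) a[fast]=8≠0 swap→a[2]=8 → slow++,fast++
(s=3,f=8) a[fast]=0 → fast++
(s=3,f=9) a[fast]=0 → fast++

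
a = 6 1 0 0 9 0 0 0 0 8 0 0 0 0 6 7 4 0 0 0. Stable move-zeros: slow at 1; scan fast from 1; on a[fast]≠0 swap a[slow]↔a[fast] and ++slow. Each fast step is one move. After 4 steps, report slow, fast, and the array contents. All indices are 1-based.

slow=3, fast=5, a=[6, 1, 0, 0, 9, 0, 0, 0, 0, 8, 0, 0, 0, 0, 6, 7, 4, 0, 0, 0]

slow=1 fast=1: a[fast]=6≠0 swap→a[1]=6, slow++,fast++
slow=2 fast=2: a[fast]=1≠0 swap→a[2]=1, slow++,fast++
slow=3 fast=3: a[fast]=0, fast++
slow=3 fast=4: a[fast]=0, fast++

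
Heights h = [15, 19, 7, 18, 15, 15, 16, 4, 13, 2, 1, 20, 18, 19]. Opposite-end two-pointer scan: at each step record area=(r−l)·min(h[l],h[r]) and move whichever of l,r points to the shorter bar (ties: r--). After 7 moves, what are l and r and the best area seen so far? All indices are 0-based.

[0,13] min(15,19)*13=195 best=195 * → l++
[1,13] min(19,19)*12=228 best=228 * → r--
[1,12] min(19,18)*11=198 best=228 → r--
[1,11] min(19,20)*10=190 best=228 → l++
[2,11] min(7,20)*9=63 best=228 → l++
[3,11] min(18,20)*8=144 best=228 → l++
[4,11] min(15,20)*7=105 best=228 → l++

l=5, r=11, best area=228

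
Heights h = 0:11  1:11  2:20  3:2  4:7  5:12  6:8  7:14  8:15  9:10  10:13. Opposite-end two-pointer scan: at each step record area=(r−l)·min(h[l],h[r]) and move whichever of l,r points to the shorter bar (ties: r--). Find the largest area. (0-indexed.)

max area = 110

l=0 r=10: min(11,13)*10=110 best=110 *, l++
l=1 r=10: min(11,13)*9=99 best=110, l++
l=2 r=10: min(20,13)*8=104 best=110, r--
l=2 r=9: min(20,10)*7=70 best=110, r--
l=2 r=8: min(20,15)*6=90 best=110, r--
l=2 r=7: min(20,14)*5=70 best=110, r--
l=2 r=6: min(20,8)*4=32 best=110, r--
l=2 r=5: min(20,12)*3=36 best=110, r--
l=2 r=4: min(20,7)*2=14 best=110, r--
l=2 r=3: min(20,2)*1=2 best=110, r--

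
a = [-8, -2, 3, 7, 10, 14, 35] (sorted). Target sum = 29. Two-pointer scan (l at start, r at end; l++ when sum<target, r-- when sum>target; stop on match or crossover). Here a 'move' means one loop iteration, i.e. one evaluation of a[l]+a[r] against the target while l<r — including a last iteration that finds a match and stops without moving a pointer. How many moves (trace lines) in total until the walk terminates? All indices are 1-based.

6 moves

[1,7] -8+35=27 <29 → l++
[2,7] -2+35=33 >29 → r--
[2,6] -2+14=12 <29 → l++
[3,6] 3+14=17 <29 → l++
[4,6] 7+14=21 <29 → l++
[5,6] 10+14=24 <29 → l++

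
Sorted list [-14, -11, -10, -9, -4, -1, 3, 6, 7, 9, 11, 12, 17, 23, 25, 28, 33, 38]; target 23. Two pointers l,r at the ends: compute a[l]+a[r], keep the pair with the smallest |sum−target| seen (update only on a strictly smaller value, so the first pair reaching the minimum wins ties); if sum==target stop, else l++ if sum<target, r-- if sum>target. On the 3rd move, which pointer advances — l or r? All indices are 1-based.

[1,18] -14+38=24 d=1 * → r--
[1,17] -14+33=19 d=4 → l++
[2,17] -11+33=22 d=1 → l++

l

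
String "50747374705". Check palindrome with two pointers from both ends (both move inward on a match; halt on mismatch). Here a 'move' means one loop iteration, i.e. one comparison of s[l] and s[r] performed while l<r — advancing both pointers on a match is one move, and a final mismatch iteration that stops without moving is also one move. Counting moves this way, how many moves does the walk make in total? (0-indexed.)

l=0 r=10: '5'=='5', l++,r--
l=1 r=9: '0'=='0', l++,r--
l=2 r=8: '7'=='7', l++,r--
l=3 r=7: '4'=='4', l++,r--
l=4 r=6: '7'=='7', l++,r--

5 moves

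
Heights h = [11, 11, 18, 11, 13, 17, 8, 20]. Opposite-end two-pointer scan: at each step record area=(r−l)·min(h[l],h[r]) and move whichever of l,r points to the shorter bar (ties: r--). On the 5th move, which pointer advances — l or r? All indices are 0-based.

l=0 r=7: min(11,20)*7=77 best=77 *, l++
l=1 r=7: min(11,20)*6=66 best=77, l++
l=2 r=7: min(18,20)*5=90 best=90 *, l++
l=3 r=7: min(11,20)*4=44 best=90, l++
l=4 r=7: min(13,20)*3=39 best=90, l++

l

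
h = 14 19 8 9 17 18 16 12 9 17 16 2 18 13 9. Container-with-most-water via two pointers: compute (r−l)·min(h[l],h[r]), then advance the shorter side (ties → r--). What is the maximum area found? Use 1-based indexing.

max area = 198

[1,15] min(14,9)*14=126 best=126 * → r--
[1,14] min(14,13)*13=169 best=169 * → r--
[1,13] min(14,18)*12=168 best=169 → l++
[2,13] min(19,18)*11=198 best=198 * → r--
[2,12] min(19,2)*10=20 best=198 → r--
[2,11] min(19,16)*9=144 best=198 → r--
[2,10] min(19,17)*8=136 best=198 → r--
[2,9] min(19,9)*7=63 best=198 → r--
[2,8] min(19,12)*6=72 best=198 → r--
[2,7] min(19,16)*5=80 best=198 → r--
[2,6] min(19,18)*4=72 best=198 → r--
[2,5] min(19,17)*3=51 best=198 → r--
[2,4] min(19,9)*2=18 best=198 → r--
[2,3] min(19,8)*1=8 best=198 → r--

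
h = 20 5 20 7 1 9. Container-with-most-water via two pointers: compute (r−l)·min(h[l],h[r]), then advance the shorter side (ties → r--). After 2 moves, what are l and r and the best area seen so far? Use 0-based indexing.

l=0 r=5: min(20,9)*5=45 best=45 *, r--
l=0 r=4: min(20,1)*4=4 best=45, r--

l=0, r=3, best area=45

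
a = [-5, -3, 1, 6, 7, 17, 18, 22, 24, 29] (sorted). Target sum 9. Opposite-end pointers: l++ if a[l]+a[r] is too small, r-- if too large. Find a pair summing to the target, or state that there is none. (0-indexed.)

[0,9] -5+29=24 >9 → r--
[0,8] -5+24=19 >9 → r--
[0,7] -5+22=17 >9 → r--
[0,6] -5+18=13 >9 → r--
[0,5] -5+17=12 >9 → r--
[0,4] -5+7=2 <9 → l++
[1,4] -3+7=4 <9 → l++
[2,4] 1+7=8 <9 → l++
[3,4] 6+7=13 >9 → r--

no pair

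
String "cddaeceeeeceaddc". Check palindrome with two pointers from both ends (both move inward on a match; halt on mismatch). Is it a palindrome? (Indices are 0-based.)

l=0 r=15: 'c'=='c', l++,r--
l=1 r=14: 'd'=='d', l++,r--
l=2 r=13: 'd'=='d', l++,r--
l=3 r=12: 'a'=='a', l++,r--
l=4 r=11: 'e'=='e', l++,r--
l=5 r=10: 'c'=='c', l++,r--
l=6 r=9: 'e'=='e', l++,r--
l=7 r=8: 'e'=='e', l++,r--

palindrome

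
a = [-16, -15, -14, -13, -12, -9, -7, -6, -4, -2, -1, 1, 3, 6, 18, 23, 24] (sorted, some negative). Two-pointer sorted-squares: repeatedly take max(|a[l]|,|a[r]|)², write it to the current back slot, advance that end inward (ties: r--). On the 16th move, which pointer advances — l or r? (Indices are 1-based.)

r

l=1 r=17: |-16|<=|24| out[17]=576, r--
l=1 r=16: |-16|<=|23| out[16]=529, r--
l=1 r=15: |-16|<=|18| out[15]=324, r--
l=1 r=14: |-16|>|6| out[14]=256, l++
l=2 r=14: |-15|>|6| out[13]=225, l++
l=3 r=14: |-14|>|6| out[12]=196, l++
l=4 r=14: |-13|>|6| out[11]=169, l++
l=5 r=14: |-12|>|6| out[10]=144, l++
l=6 r=14: |-9|>|6| out[9]=81, l++
l=7 r=14: |-7|>|6| out[8]=49, l++
l=8 r=14: |-6|<=|6| out[7]=36, r--
l=8 r=13: |-6|>|3| out[6]=36, l++
l=9 r=13: |-4|>|3| out[5]=16, l++
l=10 r=13: |-2|<=|3| out[4]=9, r--
l=10 r=12: |-2|>|1| out[3]=4, l++
l=11 r=12: |-1|<=|1| out[2]=1, r--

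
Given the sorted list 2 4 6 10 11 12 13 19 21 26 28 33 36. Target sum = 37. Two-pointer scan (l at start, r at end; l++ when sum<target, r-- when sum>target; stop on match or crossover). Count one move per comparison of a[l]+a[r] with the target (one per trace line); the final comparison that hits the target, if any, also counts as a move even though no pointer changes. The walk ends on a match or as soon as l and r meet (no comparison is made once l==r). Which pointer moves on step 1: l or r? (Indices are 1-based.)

[1,13] 2+36=38 >37 → r--

r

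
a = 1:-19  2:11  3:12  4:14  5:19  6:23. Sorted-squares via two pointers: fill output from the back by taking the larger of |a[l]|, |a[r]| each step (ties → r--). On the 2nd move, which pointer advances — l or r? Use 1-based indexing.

l=1 r=6: |-19|<=|23| out[6]=529, r--
l=1 r=5: |-19|<=|19| out[5]=361, r--

r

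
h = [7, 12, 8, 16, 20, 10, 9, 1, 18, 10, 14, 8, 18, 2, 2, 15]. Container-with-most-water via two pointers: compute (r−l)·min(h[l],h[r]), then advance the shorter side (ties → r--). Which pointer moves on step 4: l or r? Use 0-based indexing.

r

[0,15] min(7,15)*15=105 best=105 * → l++
[1,15] min(12,15)*14=168 best=168 * → l++
[2,15] min(8,15)*13=104 best=168 → l++
[3,15] min(16,15)*12=180 best=180 * → r--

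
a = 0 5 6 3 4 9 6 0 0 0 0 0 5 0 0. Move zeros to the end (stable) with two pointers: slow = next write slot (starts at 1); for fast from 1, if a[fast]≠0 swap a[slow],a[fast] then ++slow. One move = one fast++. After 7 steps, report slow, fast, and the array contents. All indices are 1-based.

slow=7, fast=8, a=[5, 6, 3, 4, 9, 6, 0, 0, 0, 0, 0, 0, 5, 0, 0]

(s=1,f=1) a[fast]=0 → fast++
(s=1,f=2) a[fast]=5≠0 swap→a[1]=5 → slow++,fast++
(s=2,f=3) a[fast]=6≠0 swap→a[2]=6 → slow++,fast++
(s=3,f=4) a[fast]=3≠0 swap→a[3]=3 → slow++,fast++
(s=4,f=5) a[fast]=4≠0 swap→a[4]=4 → slow++,fast++
(s=5,f=6) a[fast]=9≠0 swap→a[5]=9 → slow++,fast++
(s=6,f=7) a[fast]=6≠0 swap→a[6]=6 → slow++,fast++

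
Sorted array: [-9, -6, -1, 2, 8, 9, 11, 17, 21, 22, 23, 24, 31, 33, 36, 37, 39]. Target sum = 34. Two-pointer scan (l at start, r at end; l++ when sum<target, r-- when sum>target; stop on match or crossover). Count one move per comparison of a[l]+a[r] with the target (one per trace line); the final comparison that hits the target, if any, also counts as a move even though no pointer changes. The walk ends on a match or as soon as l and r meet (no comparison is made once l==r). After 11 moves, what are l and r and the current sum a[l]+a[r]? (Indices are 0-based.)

l=6, r=11, sum=35

l=0 r=16: -9+39=30 <34, l++
l=1 r=16: -6+39=33 <34, l++
l=2 r=16: -1+39=38 >34, r--
l=2 r=15: -1+37=36 >34, r--
l=2 r=14: -1+36=35 >34, r--
l=2 r=13: -1+33=32 <34, l++
l=3 r=13: 2+33=35 >34, r--
l=3 r=12: 2+31=33 <34, l++
l=4 r=12: 8+31=39 >34, r--
l=4 r=11: 8+24=32 <34, l++
l=5 r=11: 9+24=33 <34, l++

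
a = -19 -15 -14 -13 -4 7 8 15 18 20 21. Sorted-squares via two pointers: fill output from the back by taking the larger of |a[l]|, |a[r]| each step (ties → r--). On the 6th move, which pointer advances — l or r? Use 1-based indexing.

l

l=1 r=11: |-19|<=|21| out[11]=441, r--
l=1 r=10: |-19|<=|20| out[10]=400, r--
l=1 r=9: |-19|>|18| out[9]=361, l++
l=2 r=9: |-15|<=|18| out[8]=324, r--
l=2 r=8: |-15|<=|15| out[7]=225, r--
l=2 r=7: |-15|>|8| out[6]=225, l++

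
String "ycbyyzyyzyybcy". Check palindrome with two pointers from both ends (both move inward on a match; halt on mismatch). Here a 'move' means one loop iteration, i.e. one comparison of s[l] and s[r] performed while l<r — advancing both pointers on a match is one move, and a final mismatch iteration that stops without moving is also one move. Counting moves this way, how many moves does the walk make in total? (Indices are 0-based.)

l=0 r=13: 'y'=='y', l++,r--
l=1 r=12: 'c'=='c', l++,r--
l=2 r=11: 'b'=='b', l++,r--
l=3 r=10: 'y'=='y', l++,r--
l=4 r=9: 'y'=='y', l++,r--
l=5 r=8: 'z'=='z', l++,r--
l=6 r=7: 'y'=='y', l++,r--

7 moves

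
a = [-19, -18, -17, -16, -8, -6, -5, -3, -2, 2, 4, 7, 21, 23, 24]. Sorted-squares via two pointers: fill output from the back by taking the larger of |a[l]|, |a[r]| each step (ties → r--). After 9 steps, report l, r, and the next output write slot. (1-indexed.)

l=6, r=11, next write slot=6

[1,15] |-19|<=|24| out[15]=576 → r--
[1,14] |-19|<=|23| out[14]=529 → r--
[1,13] |-19|<=|21| out[13]=441 → r--
[1,12] |-19|>|7| out[12]=361 → l++
[2,12] |-18|>|7| out[11]=324 → l++
[3,12] |-17|>|7| out[10]=289 → l++
[4,12] |-16|>|7| out[9]=256 → l++
[5,12] |-8|>|7| out[8]=64 → l++
[6,12] |-6|<=|7| out[7]=49 → r--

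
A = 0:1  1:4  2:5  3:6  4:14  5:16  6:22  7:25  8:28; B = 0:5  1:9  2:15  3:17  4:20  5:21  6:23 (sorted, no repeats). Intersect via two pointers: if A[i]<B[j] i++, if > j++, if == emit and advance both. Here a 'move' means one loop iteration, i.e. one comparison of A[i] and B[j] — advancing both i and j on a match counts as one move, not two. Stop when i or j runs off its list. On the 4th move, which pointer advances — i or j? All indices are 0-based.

i=0 j=0: 1<5, i++
i=1 j=0: 4<5, i++
i=2 j=0: 5==5 emit, i++,j++
i=3 j=1: 6<9, i++

i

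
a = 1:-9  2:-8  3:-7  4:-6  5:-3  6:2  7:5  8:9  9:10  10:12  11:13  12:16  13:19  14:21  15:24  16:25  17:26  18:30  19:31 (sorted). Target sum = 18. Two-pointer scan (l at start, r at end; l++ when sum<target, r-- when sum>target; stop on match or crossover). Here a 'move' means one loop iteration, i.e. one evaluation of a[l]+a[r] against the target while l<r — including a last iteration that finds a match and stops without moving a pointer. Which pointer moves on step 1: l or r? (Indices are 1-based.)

[1,19] -9+31=22 >18 → r--

r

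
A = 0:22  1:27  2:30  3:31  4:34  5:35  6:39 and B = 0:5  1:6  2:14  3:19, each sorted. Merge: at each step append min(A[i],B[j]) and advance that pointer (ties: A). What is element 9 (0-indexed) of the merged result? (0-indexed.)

merged[9] = 35

i=0 j=0: A[i]=22>B[j]=5 take 5, j++
i=0 j=1: A[i]=22>B[j]=6 take 6, j++
i=0 j=2: A[i]=22>B[j]=14 take 14, j++
i=0 j=3: A[i]=22>B[j]=19 take 19, j++
i=0 j=4: B done, take A[i]=22, i++
i=1 j=4: B done, take A[i]=27, i++
i=2 j=4: B done, take A[i]=30, i++
i=3 j=4: B done, take A[i]=31, i++
i=4 j=4: B done, take A[i]=34, i++
i=5 j=4: B done, take A[i]=35, i++
i=6 j=4: B done, take A[i]=39, i++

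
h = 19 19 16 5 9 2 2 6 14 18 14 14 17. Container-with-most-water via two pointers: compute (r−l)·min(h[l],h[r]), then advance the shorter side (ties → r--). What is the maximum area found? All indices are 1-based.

[1,13] min(19,17)*12=204 best=204 * → r--
[1,12] min(19,14)*11=154 best=204 → r--
[1,11] min(19,14)*10=140 best=204 → r--
[1,10] min(19,18)*9=162 best=204 → r--
[1,9] min(19,14)*8=112 best=204 → r--
[1,8] min(19,6)*7=42 best=204 → r--
[1,7] min(19,2)*6=12 best=204 → r--
[1,6] min(19,2)*5=10 best=204 → r--
[1,5] min(19,9)*4=36 best=204 → r--
[1,4] min(19,5)*3=15 best=204 → r--
[1,3] min(19,16)*2=32 best=204 → r--
[1,2] min(19,19)*1=19 best=204 → r--

max area = 204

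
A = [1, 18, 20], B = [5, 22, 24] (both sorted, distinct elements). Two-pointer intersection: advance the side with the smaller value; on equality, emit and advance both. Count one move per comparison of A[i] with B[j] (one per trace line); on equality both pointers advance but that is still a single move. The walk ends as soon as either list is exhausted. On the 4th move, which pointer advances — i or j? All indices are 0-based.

i

[i=0,j=0] 1<5 → i++
[i=1,j=0] 18>5 → j++
[i=1,j=1] 18<22 → i++
[i=2,j=1] 20<22 → i++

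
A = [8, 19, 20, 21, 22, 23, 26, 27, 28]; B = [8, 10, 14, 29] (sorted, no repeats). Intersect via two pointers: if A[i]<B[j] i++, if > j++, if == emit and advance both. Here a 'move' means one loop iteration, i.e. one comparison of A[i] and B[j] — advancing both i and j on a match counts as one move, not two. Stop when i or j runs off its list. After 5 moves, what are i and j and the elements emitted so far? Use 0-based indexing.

i=3, j=3, emitted=[8]

i=0 j=0: 8==8 emit, i++,j++
i=1 j=1: 19>10, j++
i=1 j=2: 19>14, j++
i=1 j=3: 19<29, i++
i=2 j=3: 20<29, i++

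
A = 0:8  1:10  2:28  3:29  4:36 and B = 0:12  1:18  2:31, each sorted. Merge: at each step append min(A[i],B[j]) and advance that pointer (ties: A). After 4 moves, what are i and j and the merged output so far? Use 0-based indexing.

[i=0,j=0] A[i]=8<=B[j]=12 take 8 → i++
[i=1,j=0] A[i]=10<=B[j]=12 take 10 → i++
[i=2,j=0] A[i]=28>B[j]=12 take 12 → j++
[i=2,j=1] A[i]=28>B[j]=18 take 18 → j++

i=2, j=2, merged so far=[8, 10, 12, 18]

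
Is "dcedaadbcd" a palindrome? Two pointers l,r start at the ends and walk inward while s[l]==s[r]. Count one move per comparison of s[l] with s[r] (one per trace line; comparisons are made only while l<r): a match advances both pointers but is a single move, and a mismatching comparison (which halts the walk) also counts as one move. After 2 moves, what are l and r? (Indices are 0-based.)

[0,9] 'd'=='d' → l++,r--
[1,8] 'c'=='c' → l++,r--

l=2, r=7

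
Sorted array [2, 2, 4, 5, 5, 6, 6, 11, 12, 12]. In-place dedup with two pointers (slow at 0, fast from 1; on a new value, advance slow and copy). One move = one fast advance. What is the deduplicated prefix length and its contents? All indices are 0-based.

length 6; prefix = [2, 4, 5, 6, 11, 12]

(s=0,f=1) a[fast]=2=a[slow] dup → fast++
(s=0,f=2) a[fast]=4≠a[slow]=2 write a[1]=4 → slow++,fast++
(s=1,f=3) a[fast]=5≠a[slow]=4 write a[2]=5 → slow++,fast++
(s=2,f=4) a[fast]=5=a[slow] dup → fast++
(s=2,f=5) a[fast]=6≠a[slow]=5 write a[3]=6 → slow++,fast++
(s=3,f=6) a[fast]=6=a[slow] dup → fast++
(s=3,f=7) a[fast]=11≠a[slow]=6 write a[4]=11 → slow++,fast++
(s=4,f=8) a[fast]=12≠a[slow]=11 write a[5]=12 → slow++,fast++
(s=5,f=9) a[fast]=12=a[slow] dup → fast++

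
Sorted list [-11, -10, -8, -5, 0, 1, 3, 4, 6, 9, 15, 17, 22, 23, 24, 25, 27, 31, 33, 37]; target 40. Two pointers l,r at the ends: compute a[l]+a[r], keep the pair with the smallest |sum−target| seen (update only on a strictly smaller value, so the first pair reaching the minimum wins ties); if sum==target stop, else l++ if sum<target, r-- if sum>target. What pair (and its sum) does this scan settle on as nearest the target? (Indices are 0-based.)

pair (3, 37) with sum 40 (|Δ|=0)

l=0 r=19: -11+37=26 d=14 *, l++
l=1 r=19: -10+37=27 d=13 *, l++
l=2 r=19: -8+37=29 d=11 *, l++
l=3 r=19: -5+37=32 d=8 *, l++
l=4 r=19: 0+37=37 d=3 *, l++
l=5 r=19: 1+37=38 d=2 *, l++
l=6 r=19: 3+37=40 d=0 *, stop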